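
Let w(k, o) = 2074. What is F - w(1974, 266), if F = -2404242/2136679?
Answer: -260816264/125687 ≈ -2075.1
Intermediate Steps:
F = -141426/125687 (F = -2404242*1/2136679 = -141426/125687 ≈ -1.1252)
F - w(1974, 266) = -141426/125687 - 1*2074 = -141426/125687 - 2074 = -260816264/125687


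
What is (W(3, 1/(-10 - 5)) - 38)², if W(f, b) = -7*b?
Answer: 316969/225 ≈ 1408.8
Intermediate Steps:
(W(3, 1/(-10 - 5)) - 38)² = (-7/(-10 - 5) - 38)² = (-7/(-15) - 38)² = (-7*(-1/15) - 38)² = (7/15 - 38)² = (-563/15)² = 316969/225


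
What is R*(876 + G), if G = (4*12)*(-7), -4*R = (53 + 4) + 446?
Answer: -67905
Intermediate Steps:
R = -503/4 (R = -((53 + 4) + 446)/4 = -(57 + 446)/4 = -¼*503 = -503/4 ≈ -125.75)
G = -336 (G = 48*(-7) = -336)
R*(876 + G) = -503*(876 - 336)/4 = -503/4*540 = -67905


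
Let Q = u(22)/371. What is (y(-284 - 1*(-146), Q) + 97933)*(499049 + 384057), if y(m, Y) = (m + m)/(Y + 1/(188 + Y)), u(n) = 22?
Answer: 46114825714650406/557527 ≈ 8.2713e+10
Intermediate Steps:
Q = 22/371 ≈ 0.059299
y(m, Y) = 2*m/(Y + 1/(188 + Y)) (y(m, Y) = (2*m)/(Y + 1/(188 + Y)) = 2*m/(Y + 1/(188 + Y)))
(y(-284 - 1*(-146), Q) + 97933)*(499049 + 384057) = (2*(-284 - 1*(-146))*(188 + 22/371)/(1 + (22/371)² + 188*(22/371)) + 97933)*(499049 + 384057) = (2*(-284 + 146)*(69770/371)/(1 + 484/137641 + 4136/371) + 97933)*883106 = (2*(-138)*(69770/371)/(1672581/137641) + 97933)*883106 = (2*(-138)*(137641/1672581)*(69770/371) + 97933)*883106 = (-2381389640/557527 + 97933)*883106 = (52218902051/557527)*883106 = 46114825714650406/557527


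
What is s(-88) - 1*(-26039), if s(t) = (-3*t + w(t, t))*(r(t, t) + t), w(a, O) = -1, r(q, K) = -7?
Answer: 1054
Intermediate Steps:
s(t) = (-1 - 3*t)*(-7 + t) (s(t) = (-3*t - 1)*(-7 + t) = (-1 - 3*t)*(-7 + t))
s(-88) - 1*(-26039) = (7 - 3*(-88)**2 + 20*(-88)) - 1*(-26039) = (7 - 3*7744 - 1760) + 26039 = (7 - 23232 - 1760) + 26039 = -24985 + 26039 = 1054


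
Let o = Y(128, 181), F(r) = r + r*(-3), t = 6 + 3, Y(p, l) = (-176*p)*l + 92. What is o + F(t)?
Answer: -4077494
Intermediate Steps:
Y(p, l) = 92 - 176*l*p (Y(p, l) = -176*l*p + 92 = 92 - 176*l*p)
t = 9
F(r) = -2*r (F(r) = r - 3*r = -2*r)
o = -4077476 (o = 92 - 176*181*128 = 92 - 4077568 = -4077476)
o + F(t) = -4077476 - 2*9 = -4077476 - 18 = -4077494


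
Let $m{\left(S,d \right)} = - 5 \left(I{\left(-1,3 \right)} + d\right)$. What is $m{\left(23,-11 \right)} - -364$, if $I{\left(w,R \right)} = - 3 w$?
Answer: $404$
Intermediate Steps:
$m{\left(S,d \right)} = -15 - 5 d$ ($m{\left(S,d \right)} = - 5 \left(\left(-3\right) \left(-1\right) + d\right) = - 5 \left(3 + d\right) = -15 - 5 d$)
$m{\left(23,-11 \right)} - -364 = \left(-15 - -55\right) - -364 = \left(-15 + 55\right) + 364 = 40 + 364 = 404$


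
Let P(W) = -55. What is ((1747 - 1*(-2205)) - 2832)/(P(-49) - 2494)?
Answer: -1120/2549 ≈ -0.43939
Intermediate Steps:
((1747 - 1*(-2205)) - 2832)/(P(-49) - 2494) = ((1747 - 1*(-2205)) - 2832)/(-55 - 2494) = ((1747 + 2205) - 2832)/(-2549) = (3952 - 2832)*(-1/2549) = 1120*(-1/2549) = -1120/2549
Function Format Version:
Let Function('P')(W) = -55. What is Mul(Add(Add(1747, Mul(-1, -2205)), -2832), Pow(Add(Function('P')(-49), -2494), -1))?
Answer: Rational(-1120, 2549) ≈ -0.43939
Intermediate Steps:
Mul(Add(Add(1747, Mul(-1, -2205)), -2832), Pow(Add(Function('P')(-49), -2494), -1)) = Mul(Add(Add(1747, Mul(-1, -2205)), -2832), Pow(Add(-55, -2494), -1)) = Mul(Add(Add(1747, 2205), -2832), Pow(-2549, -1)) = Mul(Add(3952, -2832), Rational(-1, 2549)) = Mul(1120, Rational(-1, 2549)) = Rational(-1120, 2549)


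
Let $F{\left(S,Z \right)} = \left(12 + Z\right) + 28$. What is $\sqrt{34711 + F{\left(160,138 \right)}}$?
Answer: $\sqrt{34889} \approx 186.79$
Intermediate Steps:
$F{\left(S,Z \right)} = 40 + Z$
$\sqrt{34711 + F{\left(160,138 \right)}} = \sqrt{34711 + \left(40 + 138\right)} = \sqrt{34711 + 178} = \sqrt{34889}$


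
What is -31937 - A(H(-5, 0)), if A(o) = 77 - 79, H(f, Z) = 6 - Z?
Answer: -31935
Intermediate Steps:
A(o) = -2
-31937 - A(H(-5, 0)) = -31937 - 1*(-2) = -31937 + 2 = -31935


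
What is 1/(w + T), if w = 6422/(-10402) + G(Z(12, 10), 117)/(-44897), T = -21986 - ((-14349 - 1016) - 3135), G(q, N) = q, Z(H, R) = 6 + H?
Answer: -233509297/814157667227 ≈ -0.00028681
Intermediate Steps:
T = -3486 (T = -21986 - (-15365 - 3135) = -21986 - 1*(-18500) = -21986 + 18500 = -3486)
w = -144257885/233509297 (w = 6422/(-10402) + (6 + 12)/(-44897) = 6422*(-1/10402) + 18*(-1/44897) = -3211/5201 - 18/44897 = -144257885/233509297 ≈ -0.61778)
1/(w + T) = 1/(-144257885/233509297 - 3486) = 1/(-814157667227/233509297) = -233509297/814157667227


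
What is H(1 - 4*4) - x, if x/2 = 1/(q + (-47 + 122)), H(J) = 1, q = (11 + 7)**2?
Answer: 397/399 ≈ 0.99499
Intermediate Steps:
q = 324 (q = 18**2 = 324)
x = 2/399 (x = 2/(324 + (-47 + 122)) = 2/(324 + 75) = 2/399 ≈ 0.0050125)
H(1 - 4*4) - x = 1 - 1*2/399 = 1 - 2/399 = 397/399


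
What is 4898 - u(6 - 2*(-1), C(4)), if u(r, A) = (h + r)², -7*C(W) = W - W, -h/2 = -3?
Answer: 4702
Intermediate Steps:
h = 6 (h = -2*(-3) = 6)
C(W) = 0 (C(W) = -(W - W)/7 = -⅐*0 = 0)
u(r, A) = (6 + r)²
4898 - u(6 - 2*(-1), C(4)) = 4898 - (6 + (6 - 2*(-1)))² = 4898 - (6 + (6 + 2))² = 4898 - (6 + 8)² = 4898 - 1*14² = 4898 - 1*196 = 4898 - 196 = 4702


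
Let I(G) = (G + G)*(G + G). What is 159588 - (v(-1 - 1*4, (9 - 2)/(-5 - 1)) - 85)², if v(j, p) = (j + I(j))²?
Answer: -79764012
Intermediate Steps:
I(G) = 4*G² (I(G) = (2*G)*(2*G) = 4*G²)
v(j, p) = (j + 4*j²)²
159588 - (v(-1 - 1*4, (9 - 2)/(-5 - 1)) - 85)² = 159588 - ((-1 - 1*4)²*(1 + 4*(-1 - 1*4))² - 85)² = 159588 - ((-1 - 4)²*(1 + 4*(-1 - 4))² - 85)² = 159588 - ((-5)²*(1 + 4*(-5))² - 85)² = 159588 - (25*(1 - 20)² - 85)² = 159588 - (25*(-19)² - 85)² = 159588 - (25*361 - 85)² = 159588 - (9025 - 85)² = 159588 - 1*8940² = 159588 - 1*79923600 = 159588 - 79923600 = -79764012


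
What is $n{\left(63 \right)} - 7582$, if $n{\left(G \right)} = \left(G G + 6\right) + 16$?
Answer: $-3591$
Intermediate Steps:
$n{\left(G \right)} = 22 + G^{2}$ ($n{\left(G \right)} = \left(G^{2} + 6\right) + 16 = \left(6 + G^{2}\right) + 16 = 22 + G^{2}$)
$n{\left(63 \right)} - 7582 = \left(22 + 63^{2}\right) - 7582 = \left(22 + 3969\right) - 7582 = 3991 - 7582 = -3591$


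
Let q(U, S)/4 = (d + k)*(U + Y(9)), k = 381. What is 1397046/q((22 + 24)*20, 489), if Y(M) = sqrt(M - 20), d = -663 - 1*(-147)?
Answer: -21421372/7617699 + 232841*I*sqrt(11)/76176990 ≈ -2.8121 + 0.010138*I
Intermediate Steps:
d = -516 (d = -663 + 147 = -516)
Y(M) = sqrt(-20 + M)
q(U, S) = -540*U - 540*I*sqrt(11) (q(U, S) = 4*((-516 + 381)*(U + sqrt(-20 + 9))) = 4*(-135*(U + sqrt(-11))) = 4*(-135*(U + I*sqrt(11))) = 4*(-135*U - 135*I*sqrt(11)) = -540*U - 540*I*sqrt(11))
1397046/q((22 + 24)*20, 489) = 1397046/(-540*(22 + 24)*20 - 540*I*sqrt(11)) = 1397046/(-24840*20 - 540*I*sqrt(11)) = 1397046/(-540*920 - 540*I*sqrt(11)) = 1397046/(-496800 - 540*I*sqrt(11))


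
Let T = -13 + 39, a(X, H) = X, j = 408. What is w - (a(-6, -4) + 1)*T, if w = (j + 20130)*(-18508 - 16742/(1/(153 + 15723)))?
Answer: -5459298200870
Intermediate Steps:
T = 26
w = -5459298201000 (w = (408 + 20130)*(-18508 - 16742/(1/(153 + 15723))) = 20538*(-18508 - 16742/(1/15876)) = 20538*(-18508 - 16742/1/15876) = 20538*(-18508 - 16742*15876) = 20538*(-18508 - 265795992) = 20538*(-265814500) = -5459298201000)
w - (a(-6, -4) + 1)*T = -5459298201000 - (-6 + 1)*26 = -5459298201000 - (-5)*26 = -5459298201000 - 1*(-130) = -5459298201000 + 130 = -5459298200870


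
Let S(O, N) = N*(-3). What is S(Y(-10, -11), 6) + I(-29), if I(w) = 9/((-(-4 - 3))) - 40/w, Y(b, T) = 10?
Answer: -3113/203 ≈ -15.335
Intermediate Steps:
S(O, N) = -3*N
I(w) = 9/7 - 40/w (I(w) = 9/((-1*(-7))) - 40/w = 9/7 - 40/w)
S(Y(-10, -11), 6) + I(-29) = -3*6 + (9/7 - 40/(-29)) = -18 + (9/7 - 40*(-1/29)) = -18 + (9/7 + 40/29) = -18 + 541/203 = -3113/203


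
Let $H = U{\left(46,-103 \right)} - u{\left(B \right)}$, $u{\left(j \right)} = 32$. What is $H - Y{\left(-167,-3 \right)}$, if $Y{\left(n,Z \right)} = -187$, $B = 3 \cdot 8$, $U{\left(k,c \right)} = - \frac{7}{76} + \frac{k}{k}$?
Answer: $\frac{11849}{76} \approx 155.91$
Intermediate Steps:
$U{\left(k,c \right)} = \frac{69}{76}$ ($U{\left(k,c \right)} = \left(-7\right) \frac{1}{76} + 1 = - \frac{7}{76} + 1 = \frac{69}{76}$)
$B = 24$
$H = - \frac{2363}{76}$ ($H = \frac{69}{76} - 32 = - \frac{2363}{76} \approx -31.092$)
$H - Y{\left(-167,-3 \right)} = - \frac{2363}{76} - -187 = - \frac{2363}{76} + 187 = \frac{11849}{76}$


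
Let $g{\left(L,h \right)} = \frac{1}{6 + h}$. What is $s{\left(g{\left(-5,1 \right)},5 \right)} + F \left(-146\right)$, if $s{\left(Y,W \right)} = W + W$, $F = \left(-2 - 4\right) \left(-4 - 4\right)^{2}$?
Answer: $56074$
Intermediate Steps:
$F = -384$ ($F = - 6 \left(-8\right)^{2} = \left(-6\right) 64 = -384$)
$s{\left(Y,W \right)} = 2 W$
$s{\left(g{\left(-5,1 \right)},5 \right)} + F \left(-146\right) = 2 \cdot 5 - -56064 = 10 + 56064 = 56074$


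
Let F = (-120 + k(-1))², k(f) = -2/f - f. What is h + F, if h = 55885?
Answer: 69574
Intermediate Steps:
k(f) = -f - 2/f
F = 13689 (F = (-120 + (-1*(-1) - 2/(-1)))² = (-120 + (1 - 2*(-1)))² = (-120 + (1 + 2))² = (-120 + 3)² = (-117)² = 13689)
h + F = 55885 + 13689 = 69574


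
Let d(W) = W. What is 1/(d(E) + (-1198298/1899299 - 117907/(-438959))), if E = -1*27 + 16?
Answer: -833714389741/9472921331740 ≈ -0.088010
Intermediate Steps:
E = -11 (E = -27 + 16 = -11)
1/(d(E) + (-1198298/1899299 - 117907/(-438959))) = 1/(-11 + (-1198298/1899299 - 117907/(-438959))) = 1/(-11 + (-1198298*1/1899299 - 117907*(-1/438959))) = 1/(-11 + (-1198298/1899299 + 117907/438959)) = 1/(-11 - 302063044589/833714389741) = 1/(-9472921331740/833714389741) = -833714389741/9472921331740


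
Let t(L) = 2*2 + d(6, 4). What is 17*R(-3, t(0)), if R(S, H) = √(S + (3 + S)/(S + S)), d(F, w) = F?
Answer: 17*I*√3 ≈ 29.445*I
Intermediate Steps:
t(L) = 10 (t(L) = 2*2 + 6 = 4 + 6 = 10)
R(S, H) = √(S + (3 + S)/(2*S)) (R(S, H) = √(S + (3 + S)/((2*S))) = √(S + (3 + S)*(1/(2*S))) = √(S + (3 + S)/(2*S)))
17*R(-3, t(0)) = 17*(√(2 + 4*(-3) + 6/(-3))/2) = 17*(√(2 - 12 + 6*(-⅓))/2) = 17*(√(2 - 12 - 2)/2) = 17*(√(-12)/2) = 17*((2*I*√3)/2) = 17*(I*√3) = 17*I*√3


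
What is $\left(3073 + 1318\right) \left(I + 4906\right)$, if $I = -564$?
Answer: $19065722$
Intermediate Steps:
$\left(3073 + 1318\right) \left(I + 4906\right) = \left(3073 + 1318\right) \left(-564 + 4906\right) = 4391 \cdot 4342 = 19065722$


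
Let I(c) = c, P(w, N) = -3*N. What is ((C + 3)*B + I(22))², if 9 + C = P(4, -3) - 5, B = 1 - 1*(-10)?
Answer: 0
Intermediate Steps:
B = 11 (B = 1 + 10 = 11)
C = -5 (C = -9 + (-3*(-3) - 5) = -9 + (9 - 5) = -9 + 4 = -5)
((C + 3)*B + I(22))² = ((-5 + 3)*11 + 22)² = (-2*11 + 22)² = (-22 + 22)² = 0² = 0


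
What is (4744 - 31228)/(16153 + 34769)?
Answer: -4414/8487 ≈ -0.52009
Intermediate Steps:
(4744 - 31228)/(16153 + 34769) = -26484/50922 = -26484*1/50922 = -4414/8487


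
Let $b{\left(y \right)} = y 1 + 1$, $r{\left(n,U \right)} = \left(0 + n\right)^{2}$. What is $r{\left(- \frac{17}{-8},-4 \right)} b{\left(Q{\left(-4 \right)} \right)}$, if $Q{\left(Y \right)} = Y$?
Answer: $- \frac{867}{64} \approx -13.547$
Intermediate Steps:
$r{\left(n,U \right)} = n^{2}$
$b{\left(y \right)} = 1 + y$ ($b{\left(y \right)} = y + 1 = 1 + y$)
$r{\left(- \frac{17}{-8},-4 \right)} b{\left(Q{\left(-4 \right)} \right)} = \left(- \frac{17}{-8}\right)^{2} \left(1 - 4\right) = \left(\left(-17\right) \left(- \frac{1}{8}\right)\right)^{2} \left(-3\right) = \left(\frac{17}{8}\right)^{2} \left(-3\right) = \frac{289}{64} \left(-3\right) = - \frac{867}{64}$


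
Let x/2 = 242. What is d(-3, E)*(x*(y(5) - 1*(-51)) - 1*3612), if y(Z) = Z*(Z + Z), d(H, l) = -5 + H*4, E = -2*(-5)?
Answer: -769624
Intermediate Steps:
x = 484 (x = 2*242 = 484)
E = 10
d(H, l) = -5 + 4*H
y(Z) = 2*Z² (y(Z) = Z*(2*Z) = 2*Z²)
d(-3, E)*(x*(y(5) - 1*(-51)) - 1*3612) = (-5 + 4*(-3))*(484*(2*5² - 1*(-51)) - 1*3612) = (-5 - 12)*(484*(2*25 + 51) - 3612) = -17*(484*(50 + 51) - 3612) = -17*(484*101 - 3612) = -17*(48884 - 3612) = -17*45272 = -769624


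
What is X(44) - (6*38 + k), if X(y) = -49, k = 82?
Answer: -359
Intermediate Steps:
X(44) - (6*38 + k) = -49 - (6*38 + 82) = -49 - (228 + 82) = -49 - 1*310 = -49 - 310 = -359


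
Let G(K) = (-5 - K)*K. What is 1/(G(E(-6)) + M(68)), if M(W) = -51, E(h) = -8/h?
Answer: -9/535 ≈ -0.016822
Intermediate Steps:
G(K) = K*(-5 - K)
1/(G(E(-6)) + M(68)) = 1/(-(-8/(-6))*(5 - 8/(-6)) - 51) = 1/(-(-8*(-⅙))*(5 - 8*(-⅙)) - 51) = 1/(-1*4/3*(5 + 4/3) - 51) = 1/(-1*4/3*19/3 - 51) = 1/(-76/9 - 51) = 1/(-535/9) = -9/535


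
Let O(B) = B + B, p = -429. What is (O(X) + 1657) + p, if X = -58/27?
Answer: 33040/27 ≈ 1223.7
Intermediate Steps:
X = -58/27 (X = -58*1/27 = -58/27 ≈ -2.1481)
O(B) = 2*B
(O(X) + 1657) + p = (2*(-58/27) + 1657) - 429 = (-116/27 + 1657) - 429 = 44623/27 - 429 = 33040/27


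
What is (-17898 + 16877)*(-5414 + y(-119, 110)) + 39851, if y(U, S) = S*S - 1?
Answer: -6785534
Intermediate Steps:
y(U, S) = -1 + S² (y(U, S) = S² - 1 = -1 + S²)
(-17898 + 16877)*(-5414 + y(-119, 110)) + 39851 = (-17898 + 16877)*(-5414 + (-1 + 110²)) + 39851 = -1021*(-5414 + (-1 + 12100)) + 39851 = -1021*(-5414 + 12099) + 39851 = -1021*6685 + 39851 = -6825385 + 39851 = -6785534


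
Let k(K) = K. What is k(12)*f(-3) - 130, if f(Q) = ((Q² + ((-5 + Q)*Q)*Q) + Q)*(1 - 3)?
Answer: 1454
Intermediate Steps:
f(Q) = -2*Q - 2*Q² - 2*Q²*(-5 + Q) (f(Q) = ((Q² + (Q*(-5 + Q))*Q) + Q)*(-2) = ((Q² + Q²*(-5 + Q)) + Q)*(-2) = (Q + Q² + Q²*(-5 + Q))*(-2) = -2*Q - 2*Q² - 2*Q²*(-5 + Q))
k(12)*f(-3) - 130 = 12*(2*(-3)*(-1 - 1*(-3)² + 4*(-3))) - 130 = 12*(2*(-3)*(-1 - 1*9 - 12)) - 130 = 12*(2*(-3)*(-1 - 9 - 12)) - 130 = 12*(2*(-3)*(-22)) - 130 = 12*132 - 130 = 1584 - 130 = 1454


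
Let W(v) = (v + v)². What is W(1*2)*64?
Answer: 1024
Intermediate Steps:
W(v) = 4*v² (W(v) = (2*v)² = 4*v²)
W(1*2)*64 = (4*(1*2)²)*64 = (4*2²)*64 = (4*4)*64 = 16*64 = 1024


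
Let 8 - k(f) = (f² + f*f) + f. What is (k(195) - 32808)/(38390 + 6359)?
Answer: -109045/44749 ≈ -2.4368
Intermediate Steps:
k(f) = 8 - f - 2*f² (k(f) = 8 - ((f² + f*f) + f) = 8 - ((f² + f²) + f) = 8 - (2*f² + f) = 8 - (f + 2*f²) = 8 + (-f - 2*f²) = 8 - f - 2*f²)
(k(195) - 32808)/(38390 + 6359) = ((8 - 1*195 - 2*195²) - 32808)/(38390 + 6359) = ((8 - 195 - 2*38025) - 32808)/44749 = ((8 - 195 - 76050) - 32808)*(1/44749) = (-76237 - 32808)*(1/44749) = -109045*1/44749 = -109045/44749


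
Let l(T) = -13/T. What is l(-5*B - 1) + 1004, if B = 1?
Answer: 6037/6 ≈ 1006.2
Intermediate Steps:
l(-5*B - 1) + 1004 = -13/(-5*1 - 1) + 1004 = -13/(-5 - 1) + 1004 = -13/(-6) + 1004 = -13*(-⅙) + 1004 = 13/6 + 1004 = 6037/6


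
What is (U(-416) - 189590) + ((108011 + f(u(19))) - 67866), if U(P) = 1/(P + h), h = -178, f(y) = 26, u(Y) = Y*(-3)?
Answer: -88754887/594 ≈ -1.4942e+5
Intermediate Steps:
u(Y) = -3*Y
U(P) = 1/(-178 + P) (U(P) = 1/(P - 178) = 1/(-178 + P))
(U(-416) - 189590) + ((108011 + f(u(19))) - 67866) = (1/(-178 - 416) - 189590) + ((108011 + 26) - 67866) = (1/(-594) - 189590) + (108037 - 67866) = (-1/594 - 189590) + 40171 = -112616461/594 + 40171 = -88754887/594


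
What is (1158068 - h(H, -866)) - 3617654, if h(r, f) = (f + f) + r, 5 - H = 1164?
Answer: -2456695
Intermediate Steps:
H = -1159 (H = 5 - 1*1164 = 5 - 1164 = -1159)
h(r, f) = r + 2*f (h(r, f) = 2*f + r = r + 2*f)
(1158068 - h(H, -866)) - 3617654 = (1158068 - (-1159 + 2*(-866))) - 3617654 = (1158068 - (-1159 - 1732)) - 3617654 = (1158068 - 1*(-2891)) - 3617654 = (1158068 + 2891) - 3617654 = 1160959 - 3617654 = -2456695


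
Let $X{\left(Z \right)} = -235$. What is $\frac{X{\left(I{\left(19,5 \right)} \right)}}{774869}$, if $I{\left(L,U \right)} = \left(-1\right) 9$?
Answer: $- \frac{235}{774869} \approx -0.00030328$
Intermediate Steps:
$I{\left(L,U \right)} = -9$
$\frac{X{\left(I{\left(19,5 \right)} \right)}}{774869} = - \frac{235}{774869}$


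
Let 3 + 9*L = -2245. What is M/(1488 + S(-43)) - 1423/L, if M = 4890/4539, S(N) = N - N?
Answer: 901144589/158156916 ≈ 5.6978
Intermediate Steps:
S(N) = 0
M = 1630/1513 (M = 4890*(1/4539) = 1630/1513 ≈ 1.0773)
L = -2248/9 (L = -⅓ + (⅑)*(-2245) = -⅓ - 2245/9 = -2248/9 ≈ -249.78)
M/(1488 + S(-43)) - 1423/L = 1630/(1513*(1488 + 0)) - 1423/(-2248/9) = (1630/1513)/1488 - 1423*(-9/2248) = (1630/1513)*(1/1488) + 12807/2248 = 815/1125672 + 12807/2248 = 901144589/158156916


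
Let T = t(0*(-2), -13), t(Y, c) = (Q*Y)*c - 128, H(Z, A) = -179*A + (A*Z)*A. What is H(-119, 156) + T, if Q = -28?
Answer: -2924036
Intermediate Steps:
H(Z, A) = -179*A + Z*A²
t(Y, c) = -128 - 28*Y*c (t(Y, c) = (-28*Y)*c - 128 = -28*Y*c - 128 = -128 - 28*Y*c)
T = -128 (T = -128 - 28*0*(-2)*(-13) = -128 - 28*0*(-13) = -128 + 0 = -128)
H(-119, 156) + T = 156*(-179 + 156*(-119)) - 128 = 156*(-179 - 18564) - 128 = 156*(-18743) - 128 = -2923908 - 128 = -2924036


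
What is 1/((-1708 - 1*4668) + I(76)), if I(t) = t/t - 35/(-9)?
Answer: -9/57340 ≈ -0.00015696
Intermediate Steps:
I(t) = 44/9 (I(t) = 1 - 35*(-⅑) = 1 + 35/9 = 44/9)
1/((-1708 - 1*4668) + I(76)) = 1/((-1708 - 1*4668) + 44/9) = 1/((-1708 - 4668) + 44/9) = 1/(-6376 + 44/9) = 1/(-57340/9) = -9/57340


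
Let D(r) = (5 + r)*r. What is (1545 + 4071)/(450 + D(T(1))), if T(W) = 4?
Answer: 104/9 ≈ 11.556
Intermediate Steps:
D(r) = r*(5 + r)
(1545 + 4071)/(450 + D(T(1))) = (1545 + 4071)/(450 + 4*(5 + 4)) = 5616/(450 + 4*9) = 5616/(450 + 36) = 5616/486 = 5616*(1/486) = 104/9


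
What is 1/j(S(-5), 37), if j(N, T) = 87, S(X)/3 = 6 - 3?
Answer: 1/87 ≈ 0.011494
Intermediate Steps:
S(X) = 9 (S(X) = 3*(6 - 3) = 3*3 = 9)
1/j(S(-5), 37) = 1/87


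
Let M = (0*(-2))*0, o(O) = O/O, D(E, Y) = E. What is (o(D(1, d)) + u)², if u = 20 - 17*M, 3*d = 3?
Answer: 441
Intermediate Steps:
d = 1 (d = (⅓)*3 = 1)
o(O) = 1
M = 0 (M = 0*0 = 0)
u = 20 (u = 20 - 17*0 = 20 + 0 = 20)
(o(D(1, d)) + u)² = (1 + 20)² = 21² = 441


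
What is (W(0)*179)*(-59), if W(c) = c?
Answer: 0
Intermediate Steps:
(W(0)*179)*(-59) = (0*179)*(-59) = 0*(-59) = 0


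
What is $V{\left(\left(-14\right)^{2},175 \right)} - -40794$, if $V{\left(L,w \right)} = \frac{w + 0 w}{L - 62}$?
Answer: $\frac{5466571}{134} \approx 40795.0$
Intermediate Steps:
$V{\left(L,w \right)} = \frac{w}{-62 + L}$ ($V{\left(L,w \right)} = \frac{w + 0}{-62 + L} = \frac{w}{-62 + L}$)
$V{\left(\left(-14\right)^{2},175 \right)} - -40794 = \frac{175}{-62 + \left(-14\right)^{2}} - -40794 = \frac{175}{-62 + 196} + 40794 = \frac{175}{134} + 40794 = \frac{5466571}{134}$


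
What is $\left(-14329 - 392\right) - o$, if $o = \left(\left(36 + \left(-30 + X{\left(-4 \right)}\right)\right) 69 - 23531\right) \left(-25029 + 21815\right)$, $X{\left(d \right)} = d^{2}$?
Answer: $-70764503$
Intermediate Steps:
$o = 70749782$ ($o = \left(\left(36 - \left(30 - \left(-4\right)^{2}\right)\right) 69 - 23531\right) \left(-25029 + 21815\right) = \left(\left(36 + \left(-30 + 16\right)\right) 69 - 23531\right) \left(-3214\right) = \left(\left(36 - 14\right) 69 - 23531\right) \left(-3214\right) = \left(22 \cdot 69 - 23531\right) \left(-3214\right) = \left(1518 - 23531\right) \left(-3214\right) = \left(-22013\right) \left(-3214\right) = 70749782$)
$\left(-14329 - 392\right) - o = \left(-14329 - 392\right) - 70749782 = -14721 - 70749782 = -70764503$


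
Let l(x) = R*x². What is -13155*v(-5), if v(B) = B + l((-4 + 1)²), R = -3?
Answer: 3262440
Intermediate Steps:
l(x) = -3*x²
v(B) = -243 + B (v(B) = B - 3*(-4 + 1)⁴ = B - 3*((-3)²)² = B - 3*9² = B - 3*81 = B - 243 = -243 + B)
-13155*v(-5) = -13155*(-243 - 5) = -13155*(-248) = 3262440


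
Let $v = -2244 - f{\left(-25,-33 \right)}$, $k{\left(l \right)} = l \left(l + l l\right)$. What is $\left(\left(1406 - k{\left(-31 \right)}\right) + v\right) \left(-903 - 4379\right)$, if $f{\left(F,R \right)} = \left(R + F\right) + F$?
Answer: $-148292150$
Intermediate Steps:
$f{\left(F,R \right)} = R + 2 F$ ($f{\left(F,R \right)} = \left(F + R\right) + F = R + 2 F$)
$k{\left(l \right)} = l \left(l + l^{2}\right)$
$v = -2161$ ($v = -2244 - \left(-33 + 2 \left(-25\right)\right) = -2244 - \left(-33 - 50\right) = -2244 - -83 = -2244 + 83 = -2161$)
$\left(\left(1406 - k{\left(-31 \right)}\right) + v\right) \left(-903 - 4379\right) = \left(\left(1406 - \left(-31\right)^{2} \left(1 - 31\right)\right) - 2161\right) \left(-903 - 4379\right) = \left(\left(1406 - 961 \left(-30\right)\right) - 2161\right) \left(-5282\right) = \left(\left(1406 - -28830\right) - 2161\right) \left(-5282\right) = \left(\left(1406 + 28830\right) - 2161\right) \left(-5282\right) = \left(30236 - 2161\right) \left(-5282\right) = 28075 \left(-5282\right) = -148292150$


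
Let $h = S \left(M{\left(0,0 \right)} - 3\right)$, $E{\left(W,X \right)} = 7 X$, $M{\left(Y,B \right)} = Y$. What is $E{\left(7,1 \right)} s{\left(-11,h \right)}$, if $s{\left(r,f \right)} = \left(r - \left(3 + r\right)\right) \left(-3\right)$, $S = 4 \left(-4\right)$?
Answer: $63$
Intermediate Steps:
$S = -16$
$h = 48$ ($h = - 16 \left(0 - 3\right) = \left(-16\right) \left(-3\right) = 48$)
$s{\left(r,f \right)} = 9$ ($s{\left(r,f \right)} = \left(-3\right) \left(-3\right) = 9$)
$E{\left(7,1 \right)} s{\left(-11,h \right)} = 7 \cdot 1 \cdot 9 = 7 \cdot 9 = 63$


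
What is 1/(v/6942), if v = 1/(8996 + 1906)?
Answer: 75681684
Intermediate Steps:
v = 1/10902 ≈ 9.1726e-5
1/(v/6942) = 1/((1/10902)/6942) = 1/((1/10902)*(1/6942)) = 1/(1/75681684) = 75681684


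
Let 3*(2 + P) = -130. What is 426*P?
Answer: -19312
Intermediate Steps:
P = -136/3 (P = -2 + (1/3)*(-130) = -2 - 130/3 = -136/3 ≈ -45.333)
426*P = 426*(-136/3) = -19312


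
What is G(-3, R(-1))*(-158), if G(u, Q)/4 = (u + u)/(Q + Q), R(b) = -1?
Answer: -1896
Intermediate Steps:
G(u, Q) = 4*u/Q (G(u, Q) = 4*((u + u)/(Q + Q)) = 4*((2*u)/((2*Q))) = 4*((2*u)*(1/(2*Q))) = 4*(u/Q) = 4*u/Q)
G(-3, R(-1))*(-158) = (4*(-3)/(-1))*(-158) = (4*(-3)*(-1))*(-158) = 12*(-158) = -1896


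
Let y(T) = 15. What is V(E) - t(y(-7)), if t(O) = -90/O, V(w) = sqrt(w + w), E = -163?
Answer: 6 + I*sqrt(326) ≈ 6.0 + 18.055*I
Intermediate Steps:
V(w) = sqrt(2)*sqrt(w) (V(w) = sqrt(2*w) = sqrt(2)*sqrt(w))
t(O) = -90/O
V(E) - t(y(-7)) = sqrt(2)*sqrt(-163) - (-90)/15 = sqrt(2)*(I*sqrt(163)) - (-90)/15 = I*sqrt(326) - 1*(-6) = I*sqrt(326) + 6 = 6 + I*sqrt(326)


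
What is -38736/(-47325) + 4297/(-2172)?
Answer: -39740311/34263300 ≈ -1.1599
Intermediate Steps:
-38736/(-47325) + 4297/(-2172) = -38736*(-1/47325) + 4297*(-1/2172) = 12912/15775 - 4297/2172 = -39740311/34263300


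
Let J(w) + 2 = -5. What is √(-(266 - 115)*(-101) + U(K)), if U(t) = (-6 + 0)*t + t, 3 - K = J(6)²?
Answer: √15481 ≈ 124.42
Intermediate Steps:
J(w) = -7 (J(w) = -2 - 5 = -7)
K = -46 (K = 3 - 1*(-7)² = 3 - 1*49 = 3 - 49 = -46)
U(t) = -5*t (U(t) = -6*t + t = -5*t)
√(-(266 - 115)*(-101) + U(K)) = √(-(266 - 115)*(-101) - 5*(-46)) = √(-151*(-101) + 230) = √(-1*(-15251) + 230) = √(15251 + 230) = √15481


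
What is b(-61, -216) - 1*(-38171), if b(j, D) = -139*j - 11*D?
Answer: 49026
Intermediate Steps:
b(-61, -216) - 1*(-38171) = (-139*(-61) - 11*(-216)) - 1*(-38171) = (8479 + 2376) + 38171 = 10855 + 38171 = 49026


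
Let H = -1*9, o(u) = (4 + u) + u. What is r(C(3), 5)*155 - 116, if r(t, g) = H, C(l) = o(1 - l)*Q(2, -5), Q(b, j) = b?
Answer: -1511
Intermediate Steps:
o(u) = 4 + 2*u
H = -9
C(l) = 12 - 4*l (C(l) = (4 + 2*(1 - l))*2 = (4 + (2 - 2*l))*2 = (6 - 2*l)*2 = 12 - 4*l)
r(t, g) = -9
r(C(3), 5)*155 - 116 = -9*155 - 116 = -1395 - 116 = -1511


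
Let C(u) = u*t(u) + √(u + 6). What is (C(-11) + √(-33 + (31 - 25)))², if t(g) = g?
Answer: (121 + I*√5 + 3*I*√3)² ≈ 14586.0 + 1798.6*I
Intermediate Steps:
C(u) = u² + √(6 + u) (C(u) = u*u + √(u + 6) = u² + √(6 + u))
(C(-11) + √(-33 + (31 - 25)))² = (((-11)² + √(6 - 11)) + √(-33 + (31 - 25)))² = ((121 + √(-5)) + √(-33 + 6))² = ((121 + I*√5) + √(-27))² = ((121 + I*√5) + 3*I*√3)² = (121 + I*√5 + 3*I*√3)²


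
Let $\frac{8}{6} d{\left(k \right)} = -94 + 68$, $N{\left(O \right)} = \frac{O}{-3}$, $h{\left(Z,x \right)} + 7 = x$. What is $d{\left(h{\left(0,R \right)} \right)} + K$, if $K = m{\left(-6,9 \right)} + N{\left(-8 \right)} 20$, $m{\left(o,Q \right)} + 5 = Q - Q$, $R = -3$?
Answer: $\frac{173}{6} \approx 28.833$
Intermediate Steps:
$h{\left(Z,x \right)} = -7 + x$
$N{\left(O \right)} = - \frac{O}{3}$ ($N{\left(O \right)} = O \left(- \frac{1}{3}\right) = - \frac{O}{3}$)
$m{\left(o,Q \right)} = -5$ ($m{\left(o,Q \right)} = -5 + \left(Q - Q\right) = -5 + 0 = -5$)
$K = \frac{145}{3}$ ($K = -5 + \left(- \frac{1}{3}\right) \left(-8\right) 20 = -5 + \frac{8}{3} \cdot 20 = -5 + \frac{160}{3} = \frac{145}{3} \approx 48.333$)
$d{\left(k \right)} = - \frac{39}{2}$ ($d{\left(k \right)} = \frac{3 \left(-94 + 68\right)}{4} = \frac{3}{4} \left(-26\right) = - \frac{39}{2}$)
$d{\left(h{\left(0,R \right)} \right)} + K = - \frac{39}{2} + \frac{145}{3} = \frac{173}{6}$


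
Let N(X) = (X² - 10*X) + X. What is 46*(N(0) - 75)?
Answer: -3450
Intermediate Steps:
N(X) = X² - 9*X
46*(N(0) - 75) = 46*(0*(-9 + 0) - 75) = 46*(0*(-9) - 75) = 46*(0 - 75) = 46*(-75) = -3450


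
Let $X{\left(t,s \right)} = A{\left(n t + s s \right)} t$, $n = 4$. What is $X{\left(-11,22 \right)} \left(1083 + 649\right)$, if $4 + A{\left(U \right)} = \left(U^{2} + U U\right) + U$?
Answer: $-7385241072$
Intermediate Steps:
$A{\left(U \right)} = -4 + U + 2 U^{2}$ ($A{\left(U \right)} = -4 + \left(\left(U^{2} + U U\right) + U\right) = -4 + \left(\left(U^{2} + U^{2}\right) + U\right) = -4 + \left(2 U^{2} + U\right) = -4 + \left(U + 2 U^{2}\right) = -4 + U + 2 U^{2}$)
$X{\left(t,s \right)} = t \left(-4 + s^{2} + 2 \left(s^{2} + 4 t\right)^{2} + 4 t\right)$ ($X{\left(t,s \right)} = \left(-4 + \left(4 t + s s\right) + 2 \left(4 t + s s\right)^{2}\right) t = \left(-4 + \left(4 t + s^{2}\right) + 2 \left(4 t + s^{2}\right)^{2}\right) t = \left(-4 + \left(s^{2} + 4 t\right) + 2 \left(s^{2} + 4 t\right)^{2}\right) t = \left(-4 + s^{2} + 2 \left(s^{2} + 4 t\right)^{2} + 4 t\right) t = t \left(-4 + s^{2} + 2 \left(s^{2} + 4 t\right)^{2} + 4 t\right)$)
$X{\left(-11,22 \right)} \left(1083 + 649\right) = - 11 \left(-4 + 22^{2} + 2 \left(22^{2} + 4 \left(-11\right)\right)^{2} + 4 \left(-11\right)\right) \left(1083 + 649\right) = - 11 \left(-4 + 484 + 2 \left(484 - 44\right)^{2} - 44\right) 1732 = - 11 \left(-4 + 484 + 2 \cdot 440^{2} - 44\right) 1732 = - 11 \left(-4 + 484 + 2 \cdot 193600 - 44\right) 1732 = - 11 \left(-4 + 484 + 387200 - 44\right) 1732 = \left(-11\right) 387636 \cdot 1732 = \left(-4263996\right) 1732 = -7385241072$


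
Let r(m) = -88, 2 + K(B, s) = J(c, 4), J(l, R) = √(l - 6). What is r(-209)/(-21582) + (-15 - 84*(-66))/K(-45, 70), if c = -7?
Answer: (-5423941*I + 4*√13)/(981*(√13 + 2*I)) ≈ -650.47 - 1172.7*I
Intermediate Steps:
J(l, R) = √(-6 + l)
K(B, s) = -2 + I*√13 (K(B, s) = -2 + √(-6 - 7) = -2 + √(-13) = -2 + I*√13)
r(-209)/(-21582) + (-15 - 84*(-66))/K(-45, 70) = -88/(-21582) + (-15 - 84*(-66))/(-2 + I*√13) = -88*(-1/21582) + (-15 + 5544)/(-2 + I*√13) = 4/981 + 5529/(-2 + I*√13)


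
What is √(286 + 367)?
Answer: √653 ≈ 25.554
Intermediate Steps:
√(286 + 367) = √653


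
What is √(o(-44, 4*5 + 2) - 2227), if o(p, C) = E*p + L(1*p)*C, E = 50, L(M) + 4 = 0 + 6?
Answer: 3*I*√487 ≈ 66.204*I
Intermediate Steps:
L(M) = 2 (L(M) = -4 + (0 + 6) = -4 + 6 = 2)
o(p, C) = 2*C + 50*p (o(p, C) = 50*p + 2*C = 2*C + 50*p)
√(o(-44, 4*5 + 2) - 2227) = √((2*(4*5 + 2) + 50*(-44)) - 2227) = √((2*(20 + 2) - 2200) - 2227) = √((2*22 - 2200) - 2227) = √((44 - 2200) - 2227) = √(-2156 - 2227) = √(-4383) = 3*I*√487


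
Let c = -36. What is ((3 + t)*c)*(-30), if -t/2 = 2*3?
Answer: -9720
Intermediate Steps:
t = -12 (t = -4*3 = -2*6 = -12)
((3 + t)*c)*(-30) = ((3 - 12)*(-36))*(-30) = -9*(-36)*(-30) = 324*(-30) = -9720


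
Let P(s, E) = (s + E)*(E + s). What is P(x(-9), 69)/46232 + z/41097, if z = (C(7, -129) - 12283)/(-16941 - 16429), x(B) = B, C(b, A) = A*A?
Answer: 308553957809/3962680208655 ≈ 0.077865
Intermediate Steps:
C(b, A) = A²
z = -2179/16685 (z = ((-129)² - 12283)/(-16941 - 16429) = (16641 - 12283)/(-33370) = 4358*(-1/33370) = -2179/16685 ≈ -0.13060)
P(s, E) = (E + s)² (P(s, E) = (E + s)*(E + s) = (E + s)²)
P(x(-9), 69)/46232 + z/41097 = (69 - 9)²/46232 - 2179/16685/41097 = 60²*(1/46232) - 2179/16685*1/41097 = 3600*(1/46232) - 2179/685703445 = 450/5779 - 2179/685703445 = 308553957809/3962680208655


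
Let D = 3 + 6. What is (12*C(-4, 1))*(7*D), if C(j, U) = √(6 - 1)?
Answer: 756*√5 ≈ 1690.5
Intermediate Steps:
D = 9
C(j, U) = √5
(12*C(-4, 1))*(7*D) = (12*√5)*(7*9) = (12*√5)*63 = 756*√5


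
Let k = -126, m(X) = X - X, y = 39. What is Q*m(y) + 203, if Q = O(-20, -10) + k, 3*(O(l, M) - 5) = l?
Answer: 203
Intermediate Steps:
m(X) = 0
O(l, M) = 5 + l/3
Q = -383/3 (Q = (5 + (1/3)*(-20)) - 126 = (5 - 20/3) - 126 = -5/3 - 126 = -383/3 ≈ -127.67)
Q*m(y) + 203 = -383/3*0 + 203 = 0 + 203 = 203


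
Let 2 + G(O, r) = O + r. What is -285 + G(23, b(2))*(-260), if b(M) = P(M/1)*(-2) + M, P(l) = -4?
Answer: -8345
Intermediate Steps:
b(M) = 8 + M (b(M) = -4*(-2) + M = 8 + M)
G(O, r) = -2 + O + r (G(O, r) = -2 + (O + r) = -2 + O + r)
-285 + G(23, b(2))*(-260) = -285 + (-2 + 23 + (8 + 2))*(-260) = -285 + (-2 + 23 + 10)*(-260) = -285 + 31*(-260) = -285 - 8060 = -8345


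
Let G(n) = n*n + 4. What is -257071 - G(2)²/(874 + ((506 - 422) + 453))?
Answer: -362727245/1411 ≈ -2.5707e+5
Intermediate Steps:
G(n) = 4 + n² (G(n) = n² + 4 = 4 + n²)
-257071 - G(2)²/(874 + ((506 - 422) + 453)) = -257071 - (4 + 2²)²/(874 + ((506 - 422) + 453)) = -257071 - (4 + 4)²/(874 + (84 + 453)) = -257071 - 8²/(874 + 537) = -257071 - 64/1411 = -362727245/1411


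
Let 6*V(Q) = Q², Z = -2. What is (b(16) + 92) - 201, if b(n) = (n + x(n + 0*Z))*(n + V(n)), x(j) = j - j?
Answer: 2489/3 ≈ 829.67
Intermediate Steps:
x(j) = 0
V(Q) = Q²/6
b(n) = n*(n + n²/6) (b(n) = (n + 0)*(n + n²/6) = n*(n + n²/6))
(b(16) + 92) - 201 = ((⅙)*16²*(6 + 16) + 92) - 201 = ((⅙)*256*22 + 92) - 201 = (2816/3 + 92) - 201 = 3092/3 - 201 = 2489/3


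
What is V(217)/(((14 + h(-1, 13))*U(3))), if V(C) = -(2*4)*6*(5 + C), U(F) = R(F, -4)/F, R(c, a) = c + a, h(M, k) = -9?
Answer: 31968/5 ≈ 6393.6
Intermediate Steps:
R(c, a) = a + c
U(F) = (-4 + F)/F
V(C) = -240 - 48*C (V(C) = -8*6*(5 + C) = -48*(5 + C) = -(240 + 48*C) = -240 - 48*C)
V(217)/(((14 + h(-1, 13))*U(3))) = (-240 - 48*217)/(((14 - 9)*((-4 + 3)/3))) = (-240 - 10416)/((5*((⅓)*(-1)))) = -10656/(5*(-⅓)) = -10656/(-5/3) = -10656*(-⅗) = 31968/5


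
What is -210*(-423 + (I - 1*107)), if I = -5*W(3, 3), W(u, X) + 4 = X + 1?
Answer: 111300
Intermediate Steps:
W(u, X) = -3 + X (W(u, X) = -4 + (X + 1) = -4 + (1 + X) = -3 + X)
I = 0 (I = -5*(-3 + 3) = -5*0 = 0)
-210*(-423 + (I - 1*107)) = -210*(-423 + (0 - 1*107)) = -210*(-423 + (0 - 107)) = -210*(-423 - 107) = -210*(-530) = 111300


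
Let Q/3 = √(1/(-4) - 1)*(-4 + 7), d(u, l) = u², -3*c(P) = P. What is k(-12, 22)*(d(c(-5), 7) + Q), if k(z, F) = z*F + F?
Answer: -6050/9 - 1089*I*√5 ≈ -672.22 - 2435.1*I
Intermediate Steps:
c(P) = -P/3
Q = 9*I*√5/2 (Q = 3*(√(1/(-4) - 1)*(-4 + 7)) = 3*(√(-¼ - 1)*3) = 3*(√(-5/4)*3) = 3*((I*√5/2)*3) = 3*(3*I*√5/2) = 9*I*√5/2 ≈ 10.062*I)
k(z, F) = F + F*z (k(z, F) = F*z + F = F + F*z)
k(-12, 22)*(d(c(-5), 7) + Q) = (22*(1 - 12))*((-⅓*(-5))² + 9*I*√5/2) = (22*(-11))*((5/3)² + 9*I*√5/2) = -242*(25/9 + 9*I*√5/2) = -6050/9 - 1089*I*√5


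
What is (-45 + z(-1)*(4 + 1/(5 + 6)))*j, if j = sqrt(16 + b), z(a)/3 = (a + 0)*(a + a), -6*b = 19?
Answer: -75*sqrt(462)/22 ≈ -73.276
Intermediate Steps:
b = -19/6 (b = -1/6*19 = -19/6 ≈ -3.1667)
z(a) = 6*a**2 (z(a) = 3*((a + 0)*(a + a)) = 3*(a*(2*a)) = 3*(2*a**2) = 6*a**2)
j = sqrt(462)/6 (j = sqrt(16 - 19/6) = sqrt(77/6) = sqrt(462)/6 ≈ 3.5824)
(-45 + z(-1)*(4 + 1/(5 + 6)))*j = (-45 + (6*(-1)**2)*(4 + 1/(5 + 6)))*(sqrt(462)/6) = (-45 + (6*1)*(4 + 1/11))*(sqrt(462)/6) = (-45 + 6*(4 + 1/11))*(sqrt(462)/6) = (-45 + 6*(45/11))*(sqrt(462)/6) = (-45 + 270/11)*(sqrt(462)/6) = -75*sqrt(462)/22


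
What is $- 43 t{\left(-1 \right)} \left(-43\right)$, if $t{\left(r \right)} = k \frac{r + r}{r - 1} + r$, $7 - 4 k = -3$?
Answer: $\frac{5547}{2} \approx 2773.5$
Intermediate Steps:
$k = \frac{5}{2}$ ($k = \frac{7}{4} - - \frac{3}{4} = \frac{7}{4} + \frac{3}{4} = \frac{5}{2} \approx 2.5$)
$t{\left(r \right)} = r + \frac{5 r}{-1 + r}$ ($t{\left(r \right)} = \frac{5 \frac{r + r}{r - 1}}{2} + r = \frac{5 \frac{2 r}{-1 + r}}{2} + r = \frac{5 r}{-1 + r} + r = r + \frac{5 r}{-1 + r}$)
$- 43 t{\left(-1 \right)} \left(-43\right) = - 43 \left(- \frac{4 - 1}{-1 - 1}\right) \left(-43\right) = - 43 \left(\left(-1\right) \frac{1}{-2} \cdot 3\right) \left(-43\right) = - 43 \left(\left(-1\right) \left(- \frac{1}{2}\right) 3\right) \left(-43\right) = \left(-43\right) \frac{3}{2} \left(-43\right) = \left(- \frac{129}{2}\right) \left(-43\right) = \frac{5547}{2}$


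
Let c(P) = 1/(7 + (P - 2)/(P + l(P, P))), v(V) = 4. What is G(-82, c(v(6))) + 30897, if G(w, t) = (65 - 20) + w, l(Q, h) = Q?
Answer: 30860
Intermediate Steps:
c(P) = 1/(7 + (-2 + P)/(2*P)) (c(P) = 1/(7 + (P - 2)/(P + P)) = 1/(7 + (-2 + P)/((2*P))) = 1/(7 + (-2 + P)*(1/(2*P))) = 1/(7 + (-2 + P)/(2*P)))
G(w, t) = 45 + w
G(-82, c(v(6))) + 30897 = (45 - 82) + 30897 = -37 + 30897 = 30860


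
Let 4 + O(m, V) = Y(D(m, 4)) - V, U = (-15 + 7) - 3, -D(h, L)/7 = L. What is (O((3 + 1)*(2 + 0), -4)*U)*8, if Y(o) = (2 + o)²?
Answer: -59488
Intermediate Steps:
D(h, L) = -7*L
U = -11 (U = -8 - 3 = -11)
O(m, V) = 672 - V (O(m, V) = -4 + ((2 - 7*4)² - V) = -4 + ((2 - 28)² - V) = -4 + ((-26)² - V) = -4 + (676 - V) = 672 - V)
(O((3 + 1)*(2 + 0), -4)*U)*8 = ((672 - 1*(-4))*(-11))*8 = ((672 + 4)*(-11))*8 = (676*(-11))*8 = -7436*8 = -59488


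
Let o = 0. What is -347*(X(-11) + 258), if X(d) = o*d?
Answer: -89526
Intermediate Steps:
X(d) = 0 (X(d) = 0*d = 0)
-347*(X(-11) + 258) = -347*(0 + 258) = -347*258 = -89526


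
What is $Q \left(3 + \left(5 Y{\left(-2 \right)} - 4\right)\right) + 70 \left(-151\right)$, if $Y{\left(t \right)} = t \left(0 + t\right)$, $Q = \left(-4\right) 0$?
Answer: $-10570$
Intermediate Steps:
$Q = 0$
$Y{\left(t \right)} = t^{2}$ ($Y{\left(t \right)} = t t = t^{2}$)
$Q \left(3 + \left(5 Y{\left(-2 \right)} - 4\right)\right) + 70 \left(-151\right) = 0 \left(3 - \left(4 - 5 \left(-2\right)^{2}\right)\right) + 70 \left(-151\right) = 0 \left(3 + \left(5 \cdot 4 - 4\right)\right) - 10570 = 0 \left(3 + \left(20 - 4\right)\right) - 10570 = 0 \left(3 + 16\right) - 10570 = 0 \cdot 19 - 10570 = 0 - 10570 = -10570$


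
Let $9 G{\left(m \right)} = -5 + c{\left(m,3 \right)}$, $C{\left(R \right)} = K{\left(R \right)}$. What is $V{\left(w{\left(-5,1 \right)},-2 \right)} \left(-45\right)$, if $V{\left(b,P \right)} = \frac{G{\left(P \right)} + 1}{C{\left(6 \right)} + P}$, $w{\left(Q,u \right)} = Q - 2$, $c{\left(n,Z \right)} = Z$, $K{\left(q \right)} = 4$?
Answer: $- \frac{35}{2} \approx -17.5$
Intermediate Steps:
$C{\left(R \right)} = 4$
$G{\left(m \right)} = - \frac{2}{9}$ ($G{\left(m \right)} = \frac{-5 + 3}{9} = \frac{1}{9} \left(-2\right) = - \frac{2}{9}$)
$w{\left(Q,u \right)} = -2 + Q$
$V{\left(b,P \right)} = \frac{7}{9 \left(4 + P\right)}$ ($V{\left(b,P \right)} = \frac{- \frac{2}{9} + 1}{4 + P} = \frac{7}{9 \left(4 + P\right)}$)
$V{\left(w{\left(-5,1 \right)},-2 \right)} \left(-45\right) = \frac{7}{9 \left(4 - 2\right)} \left(-45\right) = \frac{7}{9 \cdot 2} \left(-45\right) = \frac{7}{9} \cdot \frac{1}{2} \left(-45\right) = \frac{7}{18} \left(-45\right) = - \frac{35}{2}$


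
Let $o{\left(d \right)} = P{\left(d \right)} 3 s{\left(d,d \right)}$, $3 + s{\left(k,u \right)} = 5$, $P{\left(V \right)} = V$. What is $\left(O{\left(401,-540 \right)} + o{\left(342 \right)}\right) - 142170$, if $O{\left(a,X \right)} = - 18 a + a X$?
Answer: $-363876$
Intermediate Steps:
$O{\left(a,X \right)} = - 18 a + X a$
$s{\left(k,u \right)} = 2$ ($s{\left(k,u \right)} = -3 + 5 = 2$)
$o{\left(d \right)} = 6 d$ ($o{\left(d \right)} = d 3 \cdot 2 = 3 d 2 = 6 d$)
$\left(O{\left(401,-540 \right)} + o{\left(342 \right)}\right) - 142170 = \left(401 \left(-18 - 540\right) + 6 \cdot 342\right) - 142170 = \left(401 \left(-558\right) + 2052\right) - 142170 = \left(-223758 + 2052\right) - 142170 = -221706 - 142170 = -363876$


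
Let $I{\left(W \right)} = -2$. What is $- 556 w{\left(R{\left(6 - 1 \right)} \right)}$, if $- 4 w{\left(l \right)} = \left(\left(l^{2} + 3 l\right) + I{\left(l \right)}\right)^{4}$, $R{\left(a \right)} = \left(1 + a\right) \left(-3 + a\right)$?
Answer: $139538743984$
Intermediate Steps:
$w{\left(l \right)} = - \frac{\left(-2 + l^{2} + 3 l\right)^{4}}{4}$ ($w{\left(l \right)} = - \frac{\left(\left(l^{2} + 3 l\right) - 2\right)^{4}}{4} = - \frac{\left(-2 + l^{2} + 3 l\right)^{4}}{4}$)
$- 556 w{\left(R{\left(6 - 1 \right)} \right)} = - 556 \left(- \frac{\left(-2 + \left(-3 + \left(6 - 1\right)^{2} - 2 \left(6 - 1\right)\right)^{2} + 3 \left(-3 + \left(6 - 1\right)^{2} - 2 \left(6 - 1\right)\right)\right)^{4}}{4}\right) = - 556 \left(- \frac{\left(-2 + \left(-3 + 5^{2} - 10\right)^{2} + 3 \left(-3 + 5^{2} - 10\right)\right)^{4}}{4}\right) = - 556 \left(- \frac{\left(-2 + \left(-3 + 25 - 10\right)^{2} + 3 \left(-3 + 25 - 10\right)\right)^{4}}{4}\right) = - 556 \left(- \frac{\left(-2 + 12^{2} + 3 \cdot 12\right)^{4}}{4}\right) = - 556 \left(- \frac{\left(-2 + 144 + 36\right)^{4}}{4}\right) = - 556 \left(- \frac{178^{4}}{4}\right) = - 556 \left(\left(- \frac{1}{4}\right) 1003875856\right) = \left(-556\right) \left(-250968964\right) = 139538743984$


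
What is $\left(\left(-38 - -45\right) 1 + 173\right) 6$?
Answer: $1080$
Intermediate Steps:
$\left(\left(-38 - -45\right) 1 + 173\right) 6 = \left(\left(-38 + 45\right) 1 + 173\right) 6 = \left(7 \cdot 1 + 173\right) 6 = \left(7 + 173\right) 6 = 180 \cdot 6 = 1080$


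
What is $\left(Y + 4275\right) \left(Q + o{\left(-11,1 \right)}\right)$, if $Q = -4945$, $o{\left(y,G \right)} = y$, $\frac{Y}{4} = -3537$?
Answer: $48930588$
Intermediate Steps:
$Y = -14148$ ($Y = 4 \left(-3537\right) = -14148$)
$\left(Y + 4275\right) \left(Q + o{\left(-11,1 \right)}\right) = \left(-14148 + 4275\right) \left(-4945 - 11\right) = \left(-9873\right) \left(-4956\right) = 48930588$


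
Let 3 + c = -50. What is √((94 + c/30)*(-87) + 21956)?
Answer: √1393170/10 ≈ 118.03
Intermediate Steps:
c = -53 (c = -3 - 50 = -53)
√((94 + c/30)*(-87) + 21956) = √((94 - 53/30)*(-87) + 21956) = √((2767/30)*(-87) + 21956) = √(-80243/10 + 21956) = √(139317/10) = √1393170/10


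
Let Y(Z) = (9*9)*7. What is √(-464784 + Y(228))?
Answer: I*√464217 ≈ 681.33*I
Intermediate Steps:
Y(Z) = 567 (Y(Z) = 81*7 = 567)
√(-464784 + Y(228)) = √(-464784 + 567) = √(-464217) = I*√464217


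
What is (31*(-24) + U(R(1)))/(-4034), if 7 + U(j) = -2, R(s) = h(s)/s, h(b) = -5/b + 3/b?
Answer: 753/4034 ≈ 0.18666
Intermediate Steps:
h(b) = -2/b
R(s) = -2/s**2 (R(s) = (-2/s)/s = -2/s**2)
U(j) = -9 (U(j) = -7 - 2 = -9)
(31*(-24) + U(R(1)))/(-4034) = (31*(-24) - 9)/(-4034) = (-744 - 9)*(-1/4034) = -753*(-1/4034) = 753/4034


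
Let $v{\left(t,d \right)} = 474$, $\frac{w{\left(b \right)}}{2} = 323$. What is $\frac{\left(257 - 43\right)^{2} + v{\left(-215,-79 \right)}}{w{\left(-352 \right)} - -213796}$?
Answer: $\frac{23135}{107221} \approx 0.21577$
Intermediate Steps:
$w{\left(b \right)} = 646$ ($w{\left(b \right)} = 2 \cdot 323 = 646$)
$\frac{\left(257 - 43\right)^{2} + v{\left(-215,-79 \right)}}{w{\left(-352 \right)} - -213796} = \frac{\left(257 - 43\right)^{2} + 474}{646 - -213796} = \frac{214^{2} + 474}{646 + \left(-10017 + 223813\right)} = \frac{45796 + 474}{646 + 213796} = \frac{46270}{214442} = 46270 \cdot \frac{1}{214442} = \frac{23135}{107221}$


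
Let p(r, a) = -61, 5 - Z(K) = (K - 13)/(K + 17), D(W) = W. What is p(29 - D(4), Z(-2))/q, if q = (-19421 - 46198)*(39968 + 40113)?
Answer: 61/5254835139 ≈ 1.1608e-8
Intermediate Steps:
Z(K) = 5 - (-13 + K)/(17 + K) (Z(K) = 5 - (K - 13)/(K + 17) = 5 - (-13 + K)/(17 + K))
q = -5254835139 (q = -65619*80081 = -5254835139)
p(29 - D(4), Z(-2))/q = -61/(-5254835139) = -61*(-1/5254835139) = 61/5254835139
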